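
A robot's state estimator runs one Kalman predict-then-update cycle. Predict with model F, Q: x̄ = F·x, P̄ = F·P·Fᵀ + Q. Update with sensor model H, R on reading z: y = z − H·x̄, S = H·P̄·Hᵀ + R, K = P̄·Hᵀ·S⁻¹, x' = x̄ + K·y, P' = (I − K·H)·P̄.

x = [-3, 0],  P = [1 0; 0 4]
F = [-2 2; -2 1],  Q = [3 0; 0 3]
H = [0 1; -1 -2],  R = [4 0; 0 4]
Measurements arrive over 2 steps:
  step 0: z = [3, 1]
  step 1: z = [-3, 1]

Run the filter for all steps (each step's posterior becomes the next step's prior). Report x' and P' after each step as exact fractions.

step 0: x̄ = F·x = [6, 6]
step 0: P̄ = F·P·Fᵀ + Q = [23 12; 12 11]
step 0: y = z − H·x̄ = [-3, 19]
step 0: S = H·P̄·Hᵀ + R = [15 -34; -34 119]
step 0: K = P̄·Hᵀ·S⁻¹ = [-10/37 -297/629; 9/37 -8/37]
step 0: x' = x̄ + K·y = [-1359/629, 43/37]
step 0: P' = (I − K·H)·P̄ = [2548/629 -40/37; -40/37 36/37]
step 1: x̄ = F·x = [4180/629, 3449/629]
step 1: P̄ = F·P·Fᵀ + Q = [19967/629 15496/629; 15496/629 15411/629]
step 1: y = z − H·x̄ = [-5336/629, 11707/629]
step 1: S = H·P̄·Hᵀ + R = [17927/629 -46318/629; -46318/629 146111/629]
step 1: K = P̄·Hᵀ·S⁻¹ = [-152914/753537 -311285/753537; 169093/753537 -185272/753537]
step 1: x' = x̄ + K·y = [170387/251179, -250297/251179]
step 1: P' = (I − K·H)·P̄ = [2468452/753537 -611656/753537; -611656/753537 676372/753537]

step 0: x' = [-1359/629, 43/37], P' = [2548/629 -40/37; -40/37 36/37]
step 1: x' = [170387/251179, -250297/251179], P' = [2468452/753537 -611656/753537; -611656/753537 676372/753537]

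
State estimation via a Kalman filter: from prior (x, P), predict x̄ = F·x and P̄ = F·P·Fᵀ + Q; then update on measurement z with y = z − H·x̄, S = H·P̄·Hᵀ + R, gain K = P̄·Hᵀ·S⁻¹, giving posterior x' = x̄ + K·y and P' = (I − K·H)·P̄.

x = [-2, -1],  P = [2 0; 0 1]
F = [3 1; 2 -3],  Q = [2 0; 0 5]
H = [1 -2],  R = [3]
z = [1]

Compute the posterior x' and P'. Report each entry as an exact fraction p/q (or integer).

x' = [-257/38, -143/38]
P' = [1587/76 789/76; 789/76 447/76]

x̄ = F·x = [-7, -1]
P̄ = F·P·Fᵀ + Q = [21 9; 9 22]
y = z − H·x̄ = [6]
S = H·P̄·Hᵀ + R = [76]
K = P̄·Hᵀ·S⁻¹ = [3/76; -35/76]
x' = x̄ + K·y = [-257/38, -143/38]
P' = (I − K·H)·P̄ = [1587/76 789/76; 789/76 447/76]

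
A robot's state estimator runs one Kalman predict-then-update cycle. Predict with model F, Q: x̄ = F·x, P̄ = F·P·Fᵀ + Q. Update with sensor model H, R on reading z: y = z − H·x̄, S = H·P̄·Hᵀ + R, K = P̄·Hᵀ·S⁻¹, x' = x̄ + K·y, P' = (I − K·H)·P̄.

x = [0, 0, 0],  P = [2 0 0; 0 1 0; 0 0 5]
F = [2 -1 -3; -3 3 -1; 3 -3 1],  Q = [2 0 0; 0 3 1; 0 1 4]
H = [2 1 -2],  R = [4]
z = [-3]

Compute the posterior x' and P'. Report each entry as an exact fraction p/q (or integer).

x̄ = F·x = [0, 0, 0]
P̄ = F·P·Fᵀ + Q = [56 0 0; 0 35 -31; 0 -31 36]
y = z − H·x̄ = [-3]
S = H·P̄·Hᵀ + R = [531]
K = P̄·Hᵀ·S⁻¹ = [112/531; 97/531; -103/531]
x' = x̄ + K·y = [-112/177, -97/177, 103/177]
P' = (I − K·H)·P̄ = [17192/531 -10864/531 11536/531; -10864/531 9176/531 -6470/531; 11536/531 -6470/531 8507/531]

x' = [-112/177, -97/177, 103/177]
P' = [17192/531 -10864/531 11536/531; -10864/531 9176/531 -6470/531; 11536/531 -6470/531 8507/531]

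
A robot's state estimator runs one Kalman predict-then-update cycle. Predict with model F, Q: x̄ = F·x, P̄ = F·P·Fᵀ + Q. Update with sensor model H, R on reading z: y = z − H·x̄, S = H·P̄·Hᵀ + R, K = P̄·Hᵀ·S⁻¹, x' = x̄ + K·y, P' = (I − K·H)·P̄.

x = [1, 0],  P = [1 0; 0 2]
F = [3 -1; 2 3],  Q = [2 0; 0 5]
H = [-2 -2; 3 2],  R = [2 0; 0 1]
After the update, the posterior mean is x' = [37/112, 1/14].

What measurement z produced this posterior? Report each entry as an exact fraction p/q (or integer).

z = [-1, 1]

x̄ = F·x = [3, 2]
P̄ = F·P·Fᵀ + Q = [13 0; 0 27]
S = H·P̄·Hᵀ + R = [162 -186; -186 226]
K = P̄·Hᵀ·S⁻¹ = [689/1008 247/336; -15/14 -9/14]
x' − x̄ = [-299/112, -27/14] = K·y
y = (KᵀK)⁻¹·Kᵀ·(x' − x̄) = [9, -12]
z = y + H·x̄ = [9, -12] + [-10, 13] = [-1, 1]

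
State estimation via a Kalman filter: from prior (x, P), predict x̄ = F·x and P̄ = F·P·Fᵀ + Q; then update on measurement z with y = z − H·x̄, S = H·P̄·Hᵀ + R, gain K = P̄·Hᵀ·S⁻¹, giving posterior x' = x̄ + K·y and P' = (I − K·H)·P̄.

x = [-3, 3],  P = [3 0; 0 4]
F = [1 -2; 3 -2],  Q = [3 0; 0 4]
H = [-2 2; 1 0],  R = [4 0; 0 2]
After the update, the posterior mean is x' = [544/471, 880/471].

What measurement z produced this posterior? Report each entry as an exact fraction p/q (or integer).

z = [2, 2]

x̄ = F·x = [-9, -15]
P̄ = F·P·Fᵀ + Q = [22 25; 25 47]
S = H·P̄·Hᵀ + R = [80 6; 6 24]
K = P̄·Hᵀ·S⁻¹ = [1/157 431/471; 151/314 434/471]
x' − x̄ = [4783/471, 7945/471] = K·y
y = (KᵀK)⁻¹·Kᵀ·(x' − x̄) = [14, 11]
z = y + H·x̄ = [14, 11] + [-12, -9] = [2, 2]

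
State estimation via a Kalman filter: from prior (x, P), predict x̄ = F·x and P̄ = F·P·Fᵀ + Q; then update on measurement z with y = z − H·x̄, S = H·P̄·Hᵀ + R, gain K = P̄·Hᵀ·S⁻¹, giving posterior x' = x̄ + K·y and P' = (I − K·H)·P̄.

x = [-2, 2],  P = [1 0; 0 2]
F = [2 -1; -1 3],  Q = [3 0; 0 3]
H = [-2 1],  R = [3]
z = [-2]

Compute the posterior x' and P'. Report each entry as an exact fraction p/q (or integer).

x̄ = F·x = [-6, 8]
P̄ = F·P·Fᵀ + Q = [9 -8; -8 22]
y = z − H·x̄ = [-22]
S = H·P̄·Hᵀ + R = [93]
K = P̄·Hᵀ·S⁻¹ = [-26/93; 38/93]
x' = x̄ + K·y = [14/93, -92/93]
P' = (I − K·H)·P̄ = [161/93 244/93; 244/93 602/93]

x' = [14/93, -92/93]
P' = [161/93 244/93; 244/93 602/93]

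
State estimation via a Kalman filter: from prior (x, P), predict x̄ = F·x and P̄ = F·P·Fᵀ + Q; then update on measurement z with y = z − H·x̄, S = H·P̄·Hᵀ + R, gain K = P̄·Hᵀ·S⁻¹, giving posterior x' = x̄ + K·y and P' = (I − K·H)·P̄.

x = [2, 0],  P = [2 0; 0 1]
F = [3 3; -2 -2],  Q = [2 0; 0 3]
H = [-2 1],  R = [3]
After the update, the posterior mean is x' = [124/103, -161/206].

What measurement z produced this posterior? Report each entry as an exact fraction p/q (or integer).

x̄ = F·x = [6, -4]
P̄ = F·P·Fᵀ + Q = [29 -18; -18 15]
S = H·P̄·Hᵀ + R = [206]
K = P̄·Hᵀ·S⁻¹ = [-38/103; 51/206]
x' − x̄ = [-494/103, 663/206] = K·y
y = (KᵀK)⁻¹·Kᵀ·(x' − x̄) = [13]
z = y + H·x̄ = [13] + [-16] = [-3]

z = [-3]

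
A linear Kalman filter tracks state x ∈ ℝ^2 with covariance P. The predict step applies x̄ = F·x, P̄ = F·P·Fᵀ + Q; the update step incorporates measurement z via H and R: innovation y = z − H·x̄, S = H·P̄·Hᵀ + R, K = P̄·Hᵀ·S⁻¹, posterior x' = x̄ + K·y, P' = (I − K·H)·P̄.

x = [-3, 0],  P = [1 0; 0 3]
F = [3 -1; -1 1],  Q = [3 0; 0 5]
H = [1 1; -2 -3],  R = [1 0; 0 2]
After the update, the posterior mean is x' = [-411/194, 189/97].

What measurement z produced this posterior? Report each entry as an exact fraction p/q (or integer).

z = [1, -1]

x̄ = F·x = [-9, 3]
P̄ = F·P·Fᵀ + Q = [15 -6; -6 9]
S = H·P̄·Hᵀ + R = [13 -27; -27 71]
K = P̄·Hᵀ·S⁻¹ = [315/194 87/194; -96/97 -57/97]
x' − x̄ = [1335/194, -102/97] = K·y
y = (KᵀK)⁻¹·Kᵀ·(x' − x̄) = [7, -10]
z = y + H·x̄ = [7, -10] + [-6, 9] = [1, -1]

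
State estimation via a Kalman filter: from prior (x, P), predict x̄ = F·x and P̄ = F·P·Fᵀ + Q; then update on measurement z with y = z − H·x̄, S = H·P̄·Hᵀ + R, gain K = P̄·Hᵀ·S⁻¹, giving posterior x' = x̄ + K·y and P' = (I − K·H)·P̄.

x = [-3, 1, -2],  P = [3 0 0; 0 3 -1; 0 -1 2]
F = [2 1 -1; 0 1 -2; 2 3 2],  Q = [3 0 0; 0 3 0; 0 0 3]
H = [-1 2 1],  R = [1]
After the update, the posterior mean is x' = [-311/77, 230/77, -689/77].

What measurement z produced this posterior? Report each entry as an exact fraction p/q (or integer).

x̄ = F·x = [-3, 5, -7]
P̄ = F·P·Fᵀ + Q = [22 10 18; 10 18 5; 18 5 38]
S = H·P̄·Hᵀ + R = [77]
K = P̄·Hᵀ·S⁻¹ = [16/77; 31/77; 30/77]
x' − x̄ = [-80/77, -155/77, -150/77] = K·y
y = (KᵀK)⁻¹·Kᵀ·(x' − x̄) = [-5]
z = y + H·x̄ = [-5] + [6] = [1]

z = [1]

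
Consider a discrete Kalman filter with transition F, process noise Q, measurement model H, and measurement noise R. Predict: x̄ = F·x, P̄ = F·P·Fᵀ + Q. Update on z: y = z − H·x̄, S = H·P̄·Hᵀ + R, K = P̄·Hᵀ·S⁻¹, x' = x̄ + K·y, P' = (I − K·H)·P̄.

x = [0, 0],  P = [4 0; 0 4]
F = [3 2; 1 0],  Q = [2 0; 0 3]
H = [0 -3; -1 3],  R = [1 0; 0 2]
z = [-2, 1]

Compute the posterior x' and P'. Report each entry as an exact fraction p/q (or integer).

x' = [2232/2279, 1497/2279]
P' = [6426/2279 726/2279; 726/2279 248/2279]

x̄ = F·x = [0, 0]
P̄ = F·P·Fᵀ + Q = [54 12; 12 7]
y = z − H·x̄ = [-2, 1]
S = H·P̄·Hᵀ + R = [64 -27; -27 47]
K = P̄·Hᵀ·S⁻¹ = [-2178/2279 -2124/2279; -744/2279 9/2279]
x' = x̄ + K·y = [2232/2279, 1497/2279]
P' = (I − K·H)·P̄ = [6426/2279 726/2279; 726/2279 248/2279]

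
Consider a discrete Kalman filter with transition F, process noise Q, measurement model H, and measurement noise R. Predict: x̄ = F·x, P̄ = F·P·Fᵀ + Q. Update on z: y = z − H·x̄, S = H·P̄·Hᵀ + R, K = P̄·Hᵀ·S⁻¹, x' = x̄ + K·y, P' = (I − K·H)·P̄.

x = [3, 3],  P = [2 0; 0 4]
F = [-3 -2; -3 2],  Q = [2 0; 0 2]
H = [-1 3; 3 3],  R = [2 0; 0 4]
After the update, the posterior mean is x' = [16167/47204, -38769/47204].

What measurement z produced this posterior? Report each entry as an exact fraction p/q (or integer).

z = [-3, -1]

x̄ = F·x = [-15, -3]
P̄ = F·P·Fᵀ + Q = [36 2; 2 36]
S = H·P̄·Hᵀ + R = [350 228; 228 688]
K = P̄·Hᵀ·S⁻¹ = [-5829/23602 11685/47204; 5867/23602 3933/47204]
x' − x̄ = [724227/47204, 102843/47204] = K·y
y = (KᵀK)⁻¹·Kᵀ·(x' − x̄) = [-9, 53]
z = y + H·x̄ = [-9, 53] + [6, -54] = [-3, -1]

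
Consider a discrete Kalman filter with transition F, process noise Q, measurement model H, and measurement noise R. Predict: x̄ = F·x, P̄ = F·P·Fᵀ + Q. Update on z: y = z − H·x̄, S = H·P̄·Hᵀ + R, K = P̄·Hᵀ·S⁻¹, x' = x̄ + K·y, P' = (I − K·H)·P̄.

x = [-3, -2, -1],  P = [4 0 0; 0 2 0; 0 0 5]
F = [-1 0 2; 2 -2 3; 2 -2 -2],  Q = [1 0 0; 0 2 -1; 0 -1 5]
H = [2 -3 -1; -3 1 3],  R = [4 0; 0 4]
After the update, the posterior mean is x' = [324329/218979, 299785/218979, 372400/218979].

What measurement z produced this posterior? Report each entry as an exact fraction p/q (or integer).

x̄ = F·x = [1, -5, 0]
P̄ = F·P·Fᵀ + Q = [25 22 -28; 22 71 -7; -28 -7 49]
S = H·P̄·Hᵀ + R = [598 -450; -450 1071]
K = P̄·Hᵀ·S⁻¹ = [-2711/24331 -38263/218979; -10039/24331 -41234/218979; 602/24331 48076/218979]
x' − x̄ = [105350/218979, 1394680/218979, 372400/218979] = K·y
y = (KᵀK)⁻¹·Kᵀ·(x' − x̄) = [-20, 10]
z = y + H·x̄ = [-20, 10] + [17, -8] = [-3, 2]

z = [-3, 2]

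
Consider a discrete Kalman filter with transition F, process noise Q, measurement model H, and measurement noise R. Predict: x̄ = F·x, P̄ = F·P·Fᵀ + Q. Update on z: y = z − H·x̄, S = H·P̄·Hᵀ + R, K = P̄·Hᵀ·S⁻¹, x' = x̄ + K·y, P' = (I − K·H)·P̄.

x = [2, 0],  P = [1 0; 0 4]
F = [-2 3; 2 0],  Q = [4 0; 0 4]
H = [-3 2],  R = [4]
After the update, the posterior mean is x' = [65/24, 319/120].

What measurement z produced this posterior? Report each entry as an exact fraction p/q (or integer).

z = [-3]

x̄ = F·x = [-4, 4]
P̄ = F·P·Fᵀ + Q = [44 -4; -4 8]
S = H·P̄·Hᵀ + R = [480]
K = P̄·Hᵀ·S⁻¹ = [-7/24; 7/120]
x' − x̄ = [161/24, -161/120] = K·y
y = (KᵀK)⁻¹·Kᵀ·(x' − x̄) = [-23]
z = y + H·x̄ = [-23] + [20] = [-3]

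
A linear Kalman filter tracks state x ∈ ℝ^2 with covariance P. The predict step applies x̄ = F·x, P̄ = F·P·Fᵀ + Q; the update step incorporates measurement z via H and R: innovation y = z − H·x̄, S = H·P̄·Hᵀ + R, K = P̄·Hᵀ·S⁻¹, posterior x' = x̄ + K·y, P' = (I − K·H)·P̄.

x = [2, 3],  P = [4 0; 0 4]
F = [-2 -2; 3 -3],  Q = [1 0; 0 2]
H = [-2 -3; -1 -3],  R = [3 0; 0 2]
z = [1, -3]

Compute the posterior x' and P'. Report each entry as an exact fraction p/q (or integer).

x' = [-39676/8559, 22423/8559]
P' = [12232/2853 -5698/2853; -5698/2853 3034/2853]

x̄ = F·x = [-10, -3]
P̄ = F·P·Fᵀ + Q = [33 0; 0 74]
y = z − H·x̄ = [-28, -22]
S = H·P̄·Hᵀ + R = [801 732; 732 701]
K = P̄·Hᵀ·S⁻¹ = [-7370/8559 2431/2853; 2294/8559 -1702/2853]
x' = x̄ + K·y = [-39676/8559, 22423/8559]
P' = (I − K·H)·P̄ = [12232/2853 -5698/2853; -5698/2853 3034/2853]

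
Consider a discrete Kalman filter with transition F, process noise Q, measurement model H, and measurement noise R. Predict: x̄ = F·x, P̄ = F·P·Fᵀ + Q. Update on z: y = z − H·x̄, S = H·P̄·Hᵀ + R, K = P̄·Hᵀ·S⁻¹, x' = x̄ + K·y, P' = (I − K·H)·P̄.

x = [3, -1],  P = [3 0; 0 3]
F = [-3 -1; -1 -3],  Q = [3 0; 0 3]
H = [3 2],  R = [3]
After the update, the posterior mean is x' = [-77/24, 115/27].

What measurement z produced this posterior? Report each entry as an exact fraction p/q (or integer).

z = [-1]

x̄ = F·x = [-8, 0]
P̄ = F·P·Fᵀ + Q = [33 18; 18 33]
S = H·P̄·Hᵀ + R = [648]
K = P̄·Hᵀ·S⁻¹ = [5/24; 5/27]
x' − x̄ = [115/24, 115/27] = K·y
y = (KᵀK)⁻¹·Kᵀ·(x' − x̄) = [23]
z = y + H·x̄ = [23] + [-24] = [-1]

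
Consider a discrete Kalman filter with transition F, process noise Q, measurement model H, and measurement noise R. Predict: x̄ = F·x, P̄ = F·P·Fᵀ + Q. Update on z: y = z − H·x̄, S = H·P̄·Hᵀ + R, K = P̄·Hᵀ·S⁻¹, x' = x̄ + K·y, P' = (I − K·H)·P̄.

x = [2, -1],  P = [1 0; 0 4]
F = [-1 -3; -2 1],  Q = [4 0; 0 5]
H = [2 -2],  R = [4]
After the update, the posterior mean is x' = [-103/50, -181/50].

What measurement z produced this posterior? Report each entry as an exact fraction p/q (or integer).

x̄ = F·x = [1, -5]
P̄ = F·P·Fᵀ + Q = [41 -10; -10 13]
S = H·P̄·Hᵀ + R = [300]
K = P̄·Hᵀ·S⁻¹ = [17/50; -23/150]
x' − x̄ = [-153/50, 69/50] = K·y
y = (KᵀK)⁻¹·Kᵀ·(x' − x̄) = [-9]
z = y + H·x̄ = [-9] + [12] = [3]

z = [3]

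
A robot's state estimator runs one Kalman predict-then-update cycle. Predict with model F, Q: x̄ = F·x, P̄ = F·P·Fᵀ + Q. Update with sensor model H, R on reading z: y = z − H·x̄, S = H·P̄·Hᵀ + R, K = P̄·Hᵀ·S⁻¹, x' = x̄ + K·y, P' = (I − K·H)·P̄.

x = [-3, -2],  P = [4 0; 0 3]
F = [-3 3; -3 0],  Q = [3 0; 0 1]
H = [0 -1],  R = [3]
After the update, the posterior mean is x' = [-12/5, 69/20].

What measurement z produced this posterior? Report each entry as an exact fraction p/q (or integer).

x̄ = F·x = [3, 9]
P̄ = F·P·Fᵀ + Q = [66 36; 36 37]
S = H·P̄·Hᵀ + R = [40]
K = P̄·Hᵀ·S⁻¹ = [-9/10; -37/40]
x' − x̄ = [-27/5, -111/20] = K·y
y = (KᵀK)⁻¹·Kᵀ·(x' − x̄) = [6]
z = y + H·x̄ = [6] + [-9] = [-3]

z = [-3]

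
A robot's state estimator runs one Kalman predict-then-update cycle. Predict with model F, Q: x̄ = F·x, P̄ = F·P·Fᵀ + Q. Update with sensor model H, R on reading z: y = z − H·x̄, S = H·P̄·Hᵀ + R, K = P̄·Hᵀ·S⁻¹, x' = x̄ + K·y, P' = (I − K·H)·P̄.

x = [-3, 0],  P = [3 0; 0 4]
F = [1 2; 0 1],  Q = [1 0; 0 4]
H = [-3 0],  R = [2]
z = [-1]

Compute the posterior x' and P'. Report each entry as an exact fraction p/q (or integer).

x̄ = F·x = [-3, 0]
P̄ = F·P·Fᵀ + Q = [20 8; 8 8]
y = z − H·x̄ = [-10]
S = H·P̄·Hᵀ + R = [182]
K = P̄·Hᵀ·S⁻¹ = [-30/91; -12/91]
x' = x̄ + K·y = [27/91, 120/91]
P' = (I − K·H)·P̄ = [20/91 8/91; 8/91 440/91]

x' = [27/91, 120/91]
P' = [20/91 8/91; 8/91 440/91]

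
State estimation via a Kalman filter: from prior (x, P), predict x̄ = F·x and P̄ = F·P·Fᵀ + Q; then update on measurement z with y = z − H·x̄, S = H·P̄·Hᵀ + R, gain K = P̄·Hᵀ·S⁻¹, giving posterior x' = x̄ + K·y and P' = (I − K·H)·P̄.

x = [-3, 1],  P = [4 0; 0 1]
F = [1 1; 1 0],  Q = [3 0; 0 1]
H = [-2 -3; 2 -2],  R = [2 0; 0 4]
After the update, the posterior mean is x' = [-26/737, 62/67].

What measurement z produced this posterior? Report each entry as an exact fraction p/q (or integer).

x̄ = F·x = [-2, -3]
P̄ = F·P·Fᵀ + Q = [8 4; 4 5]
S = H·P̄·Hᵀ + R = [127 -10; -10 24]
K = P̄·Hᵀ·S⁻¹ = [-148/737 184/737; -13/67 -11/67]
x' − x̄ = [1448/737, 263/67] = K·y
y = (KᵀK)⁻¹·Kᵀ·(x' − x̄) = [-16, -5]
z = y + H·x̄ = [-16, -5] + [13, 2] = [-3, -3]

z = [-3, -3]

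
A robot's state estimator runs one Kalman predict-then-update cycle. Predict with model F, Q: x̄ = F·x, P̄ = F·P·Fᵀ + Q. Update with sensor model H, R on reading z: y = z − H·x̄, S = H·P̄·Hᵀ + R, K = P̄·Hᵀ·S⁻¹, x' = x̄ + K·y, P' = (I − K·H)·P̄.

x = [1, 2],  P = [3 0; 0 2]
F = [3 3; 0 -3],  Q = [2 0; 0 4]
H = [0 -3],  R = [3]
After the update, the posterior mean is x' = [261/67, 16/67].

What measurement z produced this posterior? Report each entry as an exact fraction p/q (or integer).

x̄ = F·x = [9, -6]
P̄ = F·P·Fᵀ + Q = [47 -18; -18 22]
S = H·P̄·Hᵀ + R = [201]
K = P̄·Hᵀ·S⁻¹ = [18/67; -22/67]
x' − x̄ = [-342/67, 418/67] = K·y
y = (KᵀK)⁻¹·Kᵀ·(x' − x̄) = [-19]
z = y + H·x̄ = [-19] + [18] = [-1]

z = [-1]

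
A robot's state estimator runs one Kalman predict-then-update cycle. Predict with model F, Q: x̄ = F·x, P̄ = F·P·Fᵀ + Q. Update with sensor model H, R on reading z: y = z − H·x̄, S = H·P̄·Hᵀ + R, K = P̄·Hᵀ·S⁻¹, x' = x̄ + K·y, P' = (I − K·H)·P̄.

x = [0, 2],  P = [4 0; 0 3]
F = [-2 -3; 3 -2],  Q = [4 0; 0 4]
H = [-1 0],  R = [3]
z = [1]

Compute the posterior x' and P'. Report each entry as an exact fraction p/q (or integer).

x̄ = F·x = [-6, -4]
P̄ = F·P·Fᵀ + Q = [47 -6; -6 52]
y = z − H·x̄ = [-5]
S = H·P̄·Hᵀ + R = [50]
K = P̄·Hᵀ·S⁻¹ = [-47/50; 3/25]
x' = x̄ + K·y = [-13/10, -23/5]
P' = (I − K·H)·P̄ = [141/50 -9/25; -9/25 1282/25]

x' = [-13/10, -23/5]
P' = [141/50 -9/25; -9/25 1282/25]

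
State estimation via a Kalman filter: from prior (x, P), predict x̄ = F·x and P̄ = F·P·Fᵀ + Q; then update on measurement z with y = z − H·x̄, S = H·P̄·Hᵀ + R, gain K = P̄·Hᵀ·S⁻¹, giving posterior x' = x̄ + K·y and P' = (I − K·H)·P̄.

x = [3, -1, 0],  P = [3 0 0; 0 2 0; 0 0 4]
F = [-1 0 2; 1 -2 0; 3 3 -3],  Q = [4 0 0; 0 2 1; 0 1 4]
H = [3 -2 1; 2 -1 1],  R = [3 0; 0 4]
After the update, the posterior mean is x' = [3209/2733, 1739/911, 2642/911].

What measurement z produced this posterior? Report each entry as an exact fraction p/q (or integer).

x̄ = F·x = [-3, 5, 6]
P̄ = F·P·Fᵀ + Q = [23 -3 -33; -3 13 -2; -33 -2 85]
S = H·P̄·Hᵀ + R = [193 111; 111 78]
K = P̄·Hᵀ·S⁻¹ = [500/911 -1574/2733; -185/911 18/911; -1037/911 1721/911]
x' − x̄ = [11408/2733, -2816/911, -2824/911] = K·y
y = (KᵀK)⁻¹·Kᵀ·(x' − x̄) = [16, 8]
z = y + H·x̄ = [16, 8] + [-13, -5] = [3, 3]

z = [3, 3]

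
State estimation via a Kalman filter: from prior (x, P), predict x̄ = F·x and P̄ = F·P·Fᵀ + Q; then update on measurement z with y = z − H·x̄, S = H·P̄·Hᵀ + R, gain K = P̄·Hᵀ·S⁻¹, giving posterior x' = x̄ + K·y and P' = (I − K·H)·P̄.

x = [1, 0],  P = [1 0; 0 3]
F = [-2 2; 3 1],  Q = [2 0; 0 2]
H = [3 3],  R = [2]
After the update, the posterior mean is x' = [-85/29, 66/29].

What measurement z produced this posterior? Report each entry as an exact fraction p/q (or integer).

z = [-2]

x̄ = F·x = [-2, 3]
P̄ = F·P·Fᵀ + Q = [18 0; 0 14]
S = H·P̄·Hᵀ + R = [290]
K = P̄·Hᵀ·S⁻¹ = [27/145; 21/145]
x' − x̄ = [-27/29, -21/29] = K·y
y = (KᵀK)⁻¹·Kᵀ·(x' − x̄) = [-5]
z = y + H·x̄ = [-5] + [3] = [-2]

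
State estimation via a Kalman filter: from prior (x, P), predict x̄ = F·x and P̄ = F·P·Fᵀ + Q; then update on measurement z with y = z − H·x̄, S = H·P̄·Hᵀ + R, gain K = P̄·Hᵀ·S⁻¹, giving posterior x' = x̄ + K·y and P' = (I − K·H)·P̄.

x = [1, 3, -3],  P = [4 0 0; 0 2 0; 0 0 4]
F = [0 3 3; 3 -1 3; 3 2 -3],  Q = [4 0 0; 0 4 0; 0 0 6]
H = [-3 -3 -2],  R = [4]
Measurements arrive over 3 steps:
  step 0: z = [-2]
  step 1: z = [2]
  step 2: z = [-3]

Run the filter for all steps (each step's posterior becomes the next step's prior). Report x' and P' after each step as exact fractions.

step 0: x̄ = F·x = [0, -9, 18]
step 0: P̄ = F·P·Fᵀ + Q = [58 30 -24; 30 78 -4; -24 -4 86]
step 0: y = z − H·x̄ = [7]
step 0: S = H·P̄·Hᵀ + R = [1776]
step 0: K = P̄·Hᵀ·S⁻¹ = [-9/74; -79/444; -11/222]
step 0: x' = x̄ + K·y = [-63/74, -4549/444, 3919/222]
step 0: P' = (I − K·H)·P̄ = [1174/37 -312/37 -1284/37; -312/37 2417/111 -2182/111; -1284/37 -2182/111 9062/111]
step 1: x̄ = F·x = [3289/148, 26929/444, -16873/222]
step 1: P̄ = F·P·Fᵀ + Q = [21493/37 6041/37 -34534/37; 6041/37 65489/111 -77140/111; -34534/37 -77140/111 207878/111]
step 1: y = z − H·x̄ = [10946/111]
step 1: S = H·P̄·Hᵀ + R = [158978/111]
step 1: K = P̄·Hᵀ·S⁻¹ = [-20301/79489; -48278/79489; 63235/79489]
step 1: x' = x̄ + K·y = [-941811/317956, 241039/317956, 388493/158978]
step 1: P' = (I − K·H)·P̄ = [38748739/79489 -4681119/79489 -51060828/79489; -4681119/79489 4902023/79489 -234800/79489; -51060828/79489 -234800/79489 76816972/79489]
step 2: x̄ = F·x = [3054075/317956, -367757/158978, -4674313/317956]
step 2: P̄ = F·P·Fᵀ + Q = [731562511/79489 173560356/79489 -1162913733/79489; 173560356/79489 155711988/79489 -368574700/79489; -1162913733/79489 -368574700/79489 1925915501/79489]
step 2: y = z − H·x̄ = [-3346811/317956]
step 2: S = H·P̄·Hᵀ + R = [435675663/79489]
step 2: K = P̄·Hᵀ·S⁻¹ = [-129847045/145225221; -250667632/435675663; 742634297/435675663]
step 2: x' = x̄ + K·y = [5523419815/290450442, 3261404965/871351326, -28443816437/871351326]
step 2: P' = (I − K·H)·P̄ = [233409914368/48408407 -92378948476/145225221 -911516497852/145225221; -92378948476/145225221 62973013580/435675663 321747083036/435675663; -911516497852/145225221 321747083036/435675663 3617718347186/435675663]

step 0: x' = [-63/74, -4549/444, 3919/222], P' = [1174/37 -312/37 -1284/37; -312/37 2417/111 -2182/111; -1284/37 -2182/111 9062/111]
step 1: x' = [-941811/317956, 241039/317956, 388493/158978], P' = [38748739/79489 -4681119/79489 -51060828/79489; -4681119/79489 4902023/79489 -234800/79489; -51060828/79489 -234800/79489 76816972/79489]
step 2: x' = [5523419815/290450442, 3261404965/871351326, -28443816437/871351326], P' = [233409914368/48408407 -92378948476/145225221 -911516497852/145225221; -92378948476/145225221 62973013580/435675663 321747083036/435675663; -911516497852/145225221 321747083036/435675663 3617718347186/435675663]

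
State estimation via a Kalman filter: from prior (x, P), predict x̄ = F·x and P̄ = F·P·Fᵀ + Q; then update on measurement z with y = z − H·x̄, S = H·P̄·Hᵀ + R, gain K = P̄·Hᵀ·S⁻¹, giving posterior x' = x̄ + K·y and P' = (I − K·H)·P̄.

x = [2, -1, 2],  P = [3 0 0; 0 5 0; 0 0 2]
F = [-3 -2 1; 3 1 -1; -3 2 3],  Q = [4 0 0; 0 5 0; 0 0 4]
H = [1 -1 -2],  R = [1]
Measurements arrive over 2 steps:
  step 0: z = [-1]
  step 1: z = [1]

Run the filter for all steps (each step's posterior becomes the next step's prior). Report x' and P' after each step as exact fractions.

step 0: x' = [-2, 3, -2], P' = [3901/101 -3235/101 3557/101; -3235/101 10793/303 -3411/101; 3557/101 -3411/101 3501/101]
step 1: x' = [76954/131735, 1653/26347, -29402/131735], P' = [7030948/131735 -1616456/26347 7544456/131735; -1616456/26347 2225052/26347 -1921754/26347; 7544456/131735 -1921754/26347 8605892/131735]

step 0: x̄ = F·x = [-2, 3, -2]
step 0: P̄ = F·P·Fᵀ + Q = [53 -39 13; -39 39 -23; 13 -23 69]
step 0: y = z − H·x̄ = [0]
step 0: S = H·P̄·Hᵀ + R = [303]
step 0: K = P̄·Hᵀ·S⁻¹ = [22/101; -32/303; -34/101]
step 0: x' = x̄ + K·y = [-2, 3, -2]
step 0: P' = (I − K·H)·P̄ = [3901/101 -3235/101 3557/101; -3235/101 10793/303 -3411/101; 3557/101 -3411/101 3501/101]
step 1: x̄ = F·x = [-2, -1, 6]
step 1: P̄ = F·P·Fᵀ + Q = [20660/303 -16744/303 6544/303; -16744/303 26348/303 -26546/303; 6544/303 -26546/303 45824/303]
step 1: y = z − H·x̄ = [14]
step 1: S = H·P̄·Hᵀ + R = [131735/303]
step 1: K = P̄·Hᵀ·S⁻¹ = [24316/131735; 2000/26347; -58558/131735]
step 1: x' = x̄ + K·y = [76954/131735, 1653/26347, -29402/131735]
step 1: P' = (I − K·H)·P̄ = [7030948/131735 -1616456/26347 7544456/131735; -1616456/26347 2225052/26347 -1921754/26347; 7544456/131735 -1921754/26347 8605892/131735]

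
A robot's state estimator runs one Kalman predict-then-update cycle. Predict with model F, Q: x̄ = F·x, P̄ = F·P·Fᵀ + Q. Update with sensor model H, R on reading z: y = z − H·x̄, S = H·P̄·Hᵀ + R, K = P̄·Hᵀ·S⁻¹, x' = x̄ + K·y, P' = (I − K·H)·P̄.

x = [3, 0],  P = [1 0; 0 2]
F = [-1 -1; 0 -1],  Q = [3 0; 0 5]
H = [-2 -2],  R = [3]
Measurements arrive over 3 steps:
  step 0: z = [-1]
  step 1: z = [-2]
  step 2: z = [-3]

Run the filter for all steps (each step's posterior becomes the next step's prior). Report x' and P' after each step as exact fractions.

step 0: x̄ = F·x = [-3, 0]
step 0: P̄ = F·P·Fᵀ + Q = [6 2; 2 7]
step 0: y = z − H·x̄ = [-7]
step 0: S = H·P̄·Hᵀ + R = [71]
step 0: K = P̄·Hᵀ·S⁻¹ = [-16/71; -18/71]
step 0: x' = x̄ + K·y = [-101/71, 126/71]
step 0: P' = (I − K·H)·P̄ = [170/71 -146/71; -146/71 173/71]
step 1: x̄ = F·x = [-25/71, -126/71]
step 1: P̄ = F·P·Fᵀ + Q = [264/71 27/71; 27/71 528/71]
step 1: y = z − H·x̄ = [-444/71]
step 1: S = H·P̄·Hᵀ + R = [3597/71]
step 1: K = P̄·Hᵀ·S⁻¹ = [-194/1199; -370/1199]
step 1: x' = x̄ + K·y = [791/1199, 186/1199]
step 1: P' = (I − K·H)·P̄ = [2868/1199 -2577/1199; -2577/1199 3132/1199]
step 2: x̄ = F·x = [-977/1199, -186/1199]
step 2: P̄ = F·P·Fᵀ + Q = [4443/1199 555/1199; 555/1199 9127/1199]
step 2: y = z − H·x̄ = [-5923/1199]
step 2: S = H·P̄·Hᵀ + R = [62317/1199]
step 2: K = P̄·Hᵀ·S⁻¹ = [-9996/62317; -19364/62317]
step 2: x' = x̄ + K·y = [-1399/62317, 85990/62317]
step 2: P' = (I − K·H)·P̄ = [147585/62317 -132591/62317; -132591/62317 161637/62317]

step 0: x' = [-101/71, 126/71], P' = [170/71 -146/71; -146/71 173/71]
step 1: x' = [791/1199, 186/1199], P' = [2868/1199 -2577/1199; -2577/1199 3132/1199]
step 2: x' = [-1399/62317, 85990/62317], P' = [147585/62317 -132591/62317; -132591/62317 161637/62317]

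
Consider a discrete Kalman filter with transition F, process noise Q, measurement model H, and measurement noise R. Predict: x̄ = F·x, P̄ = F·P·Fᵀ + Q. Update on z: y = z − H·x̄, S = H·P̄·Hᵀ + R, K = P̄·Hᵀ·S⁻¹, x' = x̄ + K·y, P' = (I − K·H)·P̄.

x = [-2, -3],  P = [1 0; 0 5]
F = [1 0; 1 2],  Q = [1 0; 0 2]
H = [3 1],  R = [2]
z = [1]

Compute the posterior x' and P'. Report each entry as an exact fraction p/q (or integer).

x̄ = F·x = [-2, -8]
P̄ = F·P·Fᵀ + Q = [2 1; 1 23]
y = z − H·x̄ = [15]
S = H·P̄·Hᵀ + R = [49]
K = P̄·Hᵀ·S⁻¹ = [1/7; 26/49]
x' = x̄ + K·y = [1/7, -2/49]
P' = (I − K·H)·P̄ = [1 -19/7; -19/7 451/49]

x' = [1/7, -2/49]
P' = [1 -19/7; -19/7 451/49]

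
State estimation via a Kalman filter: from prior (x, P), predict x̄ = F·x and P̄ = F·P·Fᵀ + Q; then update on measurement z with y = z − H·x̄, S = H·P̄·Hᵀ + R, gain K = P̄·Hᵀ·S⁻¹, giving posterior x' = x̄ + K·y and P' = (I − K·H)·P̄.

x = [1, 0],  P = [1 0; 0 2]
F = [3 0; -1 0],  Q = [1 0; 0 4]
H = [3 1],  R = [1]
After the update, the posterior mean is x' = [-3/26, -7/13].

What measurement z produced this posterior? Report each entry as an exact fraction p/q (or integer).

z = [-1]

x̄ = F·x = [3, -1]
P̄ = F·P·Fᵀ + Q = [10 -3; -3 5]
S = H·P̄·Hᵀ + R = [78]
K = P̄·Hᵀ·S⁻¹ = [9/26; -2/39]
x' − x̄ = [-81/26, 6/13] = K·y
y = (KᵀK)⁻¹·Kᵀ·(x' − x̄) = [-9]
z = y + H·x̄ = [-9] + [8] = [-1]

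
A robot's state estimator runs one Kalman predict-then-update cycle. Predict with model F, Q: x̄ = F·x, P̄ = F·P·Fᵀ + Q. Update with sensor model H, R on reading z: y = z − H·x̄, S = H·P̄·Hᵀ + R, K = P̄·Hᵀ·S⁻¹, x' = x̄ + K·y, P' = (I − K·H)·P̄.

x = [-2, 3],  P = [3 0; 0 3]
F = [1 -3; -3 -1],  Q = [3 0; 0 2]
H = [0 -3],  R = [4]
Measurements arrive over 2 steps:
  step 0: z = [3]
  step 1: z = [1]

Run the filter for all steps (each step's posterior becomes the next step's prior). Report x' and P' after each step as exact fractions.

step 0: x' = [-11, -69/73], P' = [33 0; 0 32/73]
step 1: x' = [591391/197023, -55665/197023], P' = [1600803/197023 -28524/197023; -28524/197023 87436/197023]

step 0: x̄ = F·x = [-11, 3]
step 0: P̄ = F·P·Fᵀ + Q = [33 0; 0 32]
step 0: y = z − H·x̄ = [12]
step 0: S = H·P̄·Hᵀ + R = [292]
step 0: K = P̄·Hᵀ·S⁻¹ = [0; -24/73]
step 0: x' = x̄ + K·y = [-11, -69/73]
step 0: P' = (I − K·H)·P̄ = [33 0; 0 32/73]
step 1: x̄ = F·x = [-596/73, 2478/73]
step 1: P̄ = F·P·Fᵀ + Q = [2916/73 -7131/73; -7131/73 21859/73]
step 1: y = z − H·x̄ = [7507/73]
step 1: S = H·P̄·Hᵀ + R = [197023/73]
step 1: K = P̄·Hᵀ·S⁻¹ = [21393/197023; -65577/197023]
step 1: x' = x̄ + K·y = [591391/197023, -55665/197023]
step 1: P' = (I − K·H)·P̄ = [1600803/197023 -28524/197023; -28524/197023 87436/197023]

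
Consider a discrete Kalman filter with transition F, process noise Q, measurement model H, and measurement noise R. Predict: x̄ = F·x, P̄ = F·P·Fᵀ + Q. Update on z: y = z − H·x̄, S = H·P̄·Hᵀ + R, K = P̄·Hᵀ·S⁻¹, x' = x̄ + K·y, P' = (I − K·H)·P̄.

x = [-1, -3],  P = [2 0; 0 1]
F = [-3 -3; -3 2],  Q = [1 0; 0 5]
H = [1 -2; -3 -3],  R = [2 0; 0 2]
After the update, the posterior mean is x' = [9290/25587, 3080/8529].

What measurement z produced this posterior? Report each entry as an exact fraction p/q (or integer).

z = [-1, -2]

x̄ = F·x = [12, -3]
P̄ = F·P·Fᵀ + Q = [28 12; 12 27]
S = H·P̄·Hᵀ + R = [90 114; 114 713]
K = P̄·Hᵀ·S⁻¹ = [8266/25587 -1876/8529; -2768/8529 -319/2843]
x' − x̄ = [-297754/25587, 28667/8529] = K·y
y = (KᵀK)⁻¹·Kᵀ·(x' − x̄) = [-19, 25]
z = y + H·x̄ = [-19, 25] + [18, -27] = [-1, -2]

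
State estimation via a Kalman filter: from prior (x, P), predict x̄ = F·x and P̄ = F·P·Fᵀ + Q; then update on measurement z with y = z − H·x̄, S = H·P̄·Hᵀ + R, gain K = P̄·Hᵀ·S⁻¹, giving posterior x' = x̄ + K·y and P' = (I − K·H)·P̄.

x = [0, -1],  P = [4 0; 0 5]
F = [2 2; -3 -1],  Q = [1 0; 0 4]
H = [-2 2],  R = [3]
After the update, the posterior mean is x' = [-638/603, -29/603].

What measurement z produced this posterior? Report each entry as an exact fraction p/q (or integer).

z = [2]

x̄ = F·x = [-2, 1]
P̄ = F·P·Fᵀ + Q = [37 -34; -34 45]
S = H·P̄·Hᵀ + R = [603]
K = P̄·Hᵀ·S⁻¹ = [-142/603; 158/603]
x' − x̄ = [568/603, -632/603] = K·y
y = (KᵀK)⁻¹·Kᵀ·(x' − x̄) = [-4]
z = y + H·x̄ = [-4] + [6] = [2]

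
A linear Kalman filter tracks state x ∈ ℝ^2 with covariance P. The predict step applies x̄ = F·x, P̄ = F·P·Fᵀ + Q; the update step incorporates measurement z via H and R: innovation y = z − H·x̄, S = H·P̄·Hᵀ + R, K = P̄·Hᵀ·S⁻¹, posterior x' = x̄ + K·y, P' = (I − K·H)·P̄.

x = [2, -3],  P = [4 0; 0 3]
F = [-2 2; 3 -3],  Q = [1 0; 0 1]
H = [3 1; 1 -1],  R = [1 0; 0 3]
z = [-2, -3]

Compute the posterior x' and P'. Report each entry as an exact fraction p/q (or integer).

x̄ = F·x = [-10, 15]
P̄ = F·P·Fᵀ + Q = [29 -42; -42 64]
y = z − H·x̄ = [13, 22]
S = H·P̄·Hᵀ + R = [74 107; 107 180]
K = P̄·Hᵀ·S⁻¹ = [503/1871 439/1871; 182/1871 -1210/1871]
x' = x̄ + K·y = [-2513/1871, 3811/1871]
P' = (I − K·H)·P̄ = [455/1871 -862/1871; -862/1871 2768/1871]

x' = [-2513/1871, 3811/1871]
P' = [455/1871 -862/1871; -862/1871 2768/1871]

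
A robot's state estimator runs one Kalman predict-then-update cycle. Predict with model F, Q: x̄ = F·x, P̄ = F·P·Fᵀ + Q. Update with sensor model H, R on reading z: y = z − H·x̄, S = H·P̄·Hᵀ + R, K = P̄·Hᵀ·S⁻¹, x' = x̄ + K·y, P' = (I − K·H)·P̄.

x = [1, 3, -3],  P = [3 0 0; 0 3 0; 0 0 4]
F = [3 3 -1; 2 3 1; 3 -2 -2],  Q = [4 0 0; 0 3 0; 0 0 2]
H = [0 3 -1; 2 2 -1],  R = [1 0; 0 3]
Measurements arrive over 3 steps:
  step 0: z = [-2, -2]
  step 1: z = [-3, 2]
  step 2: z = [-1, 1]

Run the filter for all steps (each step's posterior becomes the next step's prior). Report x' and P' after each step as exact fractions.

step 0: x' = [-18722/65455, -75572/65455, -87513/65455], P' = [114046/65455 91821/65455 302924/65455; 91821/65455 163946/65455 483844/65455; 302924/65455 483844/65455 1492221/65455]
step 1: x' = [754001707/371644989, -84979355/1114934967, 2880463436/1114934967], P' = [154432946/123881663 238712873/371644989 851870422/371644989; 238712873/371644989 1283117294/1114934967 7314929063/2229869934; 851870422/371644989 7314929063/2229869934 45947241419/4459739868]
step 2: x' = [227781380270393/136969190674533, 25274710350796/19567027239219, 74063378819581/15218798963837], P' = [166233094055986/136969190674533 11708955706295/19567027239219 32775622724028/15218798963837; 11708955706295/19567027239219 21374461677715/19567027239219 6730812301990/2174114137691; 32775622724028/15218798963837 6730812301990/2174114137691 147927650875556/15218798963837]

step 0: x̄ = F·x = [15, 8, 3]
step 0: P̄ = F·P·Fᵀ + Q = [62 41 17; 41 46 -8; 17 -8 57]
step 0: y = z − H·x̄ = [-23, -45]
step 0: S = H·P̄·Hᵀ + R = [520 585; 585 784]
step 0: K = P̄·Hᵀ·S⁻¹ = [-27461/65455 558/1007; 7994/65455 142/1007; -40689/65455 417/1007]
step 0: x' = x̄ + K·y = [-18722/65455, -75572/65455, -87513/65455]
step 0: P' = (I − K·H)·P̄ = [114046/65455 91821/65455 302924/65455; 91821/65455 163946/65455 483844/65455; 302924/65455 483844/65455 1492221/65455]
step 1: x̄ = F·x = [-195369/65455, -351673/65455, 270004/65455]
step 1: P̄ = F·P·Fᵀ + Q = [1188139/65455 2347808/65455 -1359049/65455; 2347808/65455 8836896/65455 -6998413/65455; -1359049/65455 -6998413/65455 6915804/65455]
step 1: y = z − H·x̄ = [1128658/65455, 1494998/65455]
step 1: S = H·P̄·Hᵀ + R = [128503801/65455 111734191/65455; 111734191/65455 99424621/65455]
step 1: K = P̄·Hᵀ·S⁻¹ = [-135731803/371644989 184051000/371644989; 383774701/2229869934 227364863/2229869934; -2057667041/4459739868 1252454987/4459739868]
step 1: x' = x̄ + K·y = [754001707/371644989, -84979355/1114934967, 2880463436/1114934967]
step 1: P' = (I − K·H)·P̄ = [154432946/123881663 238712873/371644989 851870422/371644989; 238712873/371644989 1283117294/1114934967 7314929063/2229869934; 851870422/371644989 7314929063/2229869934 45947241419/4459739868]
step 2: x̄ = F·x = [3650613862/1114934967, 7149535613/1114934967, 398349067/371644989]
step 2: P̄ = F·P·Fᵀ + Q = [62462859407/4459739868 86793259705/4459739868 -5131972061/743289978; 86793259705/4459739868 290800610555/4459739868 -33711719875/743289978; -5131972061/743289978 -33711719875/743289978 6201929643/123881663]
step 2: y = z − H·x̄ = [-7122831535/371644989, -6430105594/371644989]
step 2: S = H·P̄·Hᵀ + R = [450950735279/495526652 197875997205/247763326; 197875997205/247763326 91008256964/123881663]
step 2: K = P̄·Hᵀ·S⁻¹ = [-16364178228019/45656396891511 22378995942650/45656396891511; 1182024771745/6522342413073 621058227790/6522342413073; -6580592533766/15218798963837 3951655600120/15218798963837]
step 2: x' = x̄ + K·y = [227781380270393/136969190674533, 25274710350796/19567027239219, 74063378819581/15218798963837]
step 2: P' = (I − K·H)·P̄ = [166233094055986/136969190674533 11708955706295/19567027239219 32775622724028/15218798963837; 11708955706295/19567027239219 21374461677715/19567027239219 6730812301990/2174114137691; 32775622724028/15218798963837 6730812301990/2174114137691 147927650875556/15218798963837]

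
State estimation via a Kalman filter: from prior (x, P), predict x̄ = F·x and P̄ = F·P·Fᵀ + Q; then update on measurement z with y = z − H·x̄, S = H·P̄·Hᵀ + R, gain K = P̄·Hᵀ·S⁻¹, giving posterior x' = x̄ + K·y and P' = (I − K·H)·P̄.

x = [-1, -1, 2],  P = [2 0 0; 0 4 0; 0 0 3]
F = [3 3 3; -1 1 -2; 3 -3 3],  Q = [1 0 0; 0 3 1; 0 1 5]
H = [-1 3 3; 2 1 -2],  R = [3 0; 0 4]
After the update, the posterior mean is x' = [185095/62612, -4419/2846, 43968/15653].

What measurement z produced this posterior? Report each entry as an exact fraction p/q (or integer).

x̄ = F·x = [0, -4, 6]
P̄ = F·P·Fᵀ + Q = [82 -12 9; -12 21 -35; 9 -35 86]
S = H·P̄·Hᵀ + R = [436 -500; -500 717]
K = P̄·Hᵀ·S⁻¹ = [1753/62612 3231/15653; 545/2846 323/1423; 2187/15653 -2601/15653]
x' − x̄ = [185095/62612, 6965/2846, -49950/15653] = K·y
y = (KᵀK)⁻¹·Kᵀ·(x' − x̄) = [-5, 15]
z = y + H·x̄ = [-5, 15] + [6, -16] = [1, -1]

z = [1, -1]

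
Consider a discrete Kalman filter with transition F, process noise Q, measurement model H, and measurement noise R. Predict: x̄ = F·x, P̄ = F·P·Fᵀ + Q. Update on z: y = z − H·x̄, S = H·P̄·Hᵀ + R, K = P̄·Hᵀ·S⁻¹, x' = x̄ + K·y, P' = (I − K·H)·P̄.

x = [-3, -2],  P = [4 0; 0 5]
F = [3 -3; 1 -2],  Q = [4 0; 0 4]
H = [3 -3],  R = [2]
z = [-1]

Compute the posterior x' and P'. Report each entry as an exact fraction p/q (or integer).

x' = [630/263, 725/263]
P' = [5714/263 5628/263; 5628/263 5600/263]

x̄ = F·x = [-3, 1]
P̄ = F·P·Fᵀ + Q = [85 42; 42 28]
y = z − H·x̄ = [11]
S = H·P̄·Hᵀ + R = [263]
K = P̄·Hᵀ·S⁻¹ = [129/263; 42/263]
x' = x̄ + K·y = [630/263, 725/263]
P' = (I − K·H)·P̄ = [5714/263 5628/263; 5628/263 5600/263]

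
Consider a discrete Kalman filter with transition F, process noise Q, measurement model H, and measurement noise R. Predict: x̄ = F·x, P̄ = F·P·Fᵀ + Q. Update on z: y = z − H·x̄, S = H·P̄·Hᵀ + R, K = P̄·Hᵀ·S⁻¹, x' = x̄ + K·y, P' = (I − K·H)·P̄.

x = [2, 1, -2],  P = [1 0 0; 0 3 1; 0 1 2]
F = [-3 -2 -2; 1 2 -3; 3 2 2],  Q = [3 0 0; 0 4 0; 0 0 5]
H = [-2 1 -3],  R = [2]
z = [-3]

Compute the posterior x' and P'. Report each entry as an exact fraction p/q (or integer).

x' = [-82/13, 108/13, 103/13]
P' = [420/13 -259/39 -311/13; -259/39 2207/117 413/39; -311/13 413/39 257/13]

x̄ = F·x = [-4, 10, 4]
P̄ = F·P·Fᵀ + Q = [40 -1 -37; -1 23 1; -37 1 42]
y = z − H·x̄ = [-9]
S = H·P̄·Hᵀ + R = [117]
K = P̄·Hᵀ·S⁻¹ = [10/39; 22/117; -17/39]
x' = x̄ + K·y = [-82/13, 108/13, 103/13]
P' = (I − K·H)·P̄ = [420/13 -259/39 -311/13; -259/39 2207/117 413/39; -311/13 413/39 257/13]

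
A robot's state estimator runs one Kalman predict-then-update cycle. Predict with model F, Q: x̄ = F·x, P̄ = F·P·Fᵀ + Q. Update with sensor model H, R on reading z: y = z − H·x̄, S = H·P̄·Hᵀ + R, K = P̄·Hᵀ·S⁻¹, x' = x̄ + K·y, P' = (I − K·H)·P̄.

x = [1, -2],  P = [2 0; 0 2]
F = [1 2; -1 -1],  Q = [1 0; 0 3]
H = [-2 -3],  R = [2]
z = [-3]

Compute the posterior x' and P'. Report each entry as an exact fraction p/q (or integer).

x' = [-87/37, 91/37]
P' = [391/37 -258/37; -258/37 178/37]

x̄ = F·x = [-3, 1]
P̄ = F·P·Fᵀ + Q = [11 -6; -6 7]
y = z − H·x̄ = [-6]
S = H·P̄·Hᵀ + R = [37]
K = P̄·Hᵀ·S⁻¹ = [-4/37; -9/37]
x' = x̄ + K·y = [-87/37, 91/37]
P' = (I − K·H)·P̄ = [391/37 -258/37; -258/37 178/37]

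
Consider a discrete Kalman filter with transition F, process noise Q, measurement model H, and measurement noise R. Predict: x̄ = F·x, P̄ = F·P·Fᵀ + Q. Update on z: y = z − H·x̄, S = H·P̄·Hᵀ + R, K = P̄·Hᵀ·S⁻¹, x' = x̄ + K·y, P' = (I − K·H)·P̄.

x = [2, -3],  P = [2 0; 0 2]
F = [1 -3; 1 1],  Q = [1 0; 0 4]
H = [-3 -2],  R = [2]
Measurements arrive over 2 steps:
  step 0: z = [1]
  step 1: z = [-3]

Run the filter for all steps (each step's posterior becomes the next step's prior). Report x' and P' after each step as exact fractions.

step 0: x̄ = F·x = [11, -1]
step 0: P̄ = F·P·Fᵀ + Q = [21 -4; -4 8]
step 0: y = z − H·x̄ = [32]
step 0: S = H·P̄·Hᵀ + R = [175]
step 0: K = P̄·Hᵀ·S⁻¹ = [-11/35; -4/175]
step 0: x' = x̄ + K·y = [33/35, -303/175]
step 0: P' = (I − K·H)·P̄ = [26/7 -184/35; -184/35 1384/175]
step 1: x̄ = F·x = [1074/175, -138/175]
step 1: P̄ = F·P·Fᵀ + Q = [18801/175 -1662/175; -1662/175 894/175]
step 1: y = z − H·x̄ = [2421/175]
step 1: S = H·P̄·Hᵀ + R = [153191/175]
step 1: K = P̄·Hᵀ·S⁻¹ = [-53079/153191; 3198/153191]
step 1: x' = x̄ + K·y = [205845/153191, -76560/153191]
step 1: P' = (I − K·H)·P̄ = [358650/153191 -484896/153191; -484896/153191 724146/153191]

step 0: x' = [33/35, -303/175], P' = [26/7 -184/35; -184/35 1384/175]
step 1: x' = [205845/153191, -76560/153191], P' = [358650/153191 -484896/153191; -484896/153191 724146/153191]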